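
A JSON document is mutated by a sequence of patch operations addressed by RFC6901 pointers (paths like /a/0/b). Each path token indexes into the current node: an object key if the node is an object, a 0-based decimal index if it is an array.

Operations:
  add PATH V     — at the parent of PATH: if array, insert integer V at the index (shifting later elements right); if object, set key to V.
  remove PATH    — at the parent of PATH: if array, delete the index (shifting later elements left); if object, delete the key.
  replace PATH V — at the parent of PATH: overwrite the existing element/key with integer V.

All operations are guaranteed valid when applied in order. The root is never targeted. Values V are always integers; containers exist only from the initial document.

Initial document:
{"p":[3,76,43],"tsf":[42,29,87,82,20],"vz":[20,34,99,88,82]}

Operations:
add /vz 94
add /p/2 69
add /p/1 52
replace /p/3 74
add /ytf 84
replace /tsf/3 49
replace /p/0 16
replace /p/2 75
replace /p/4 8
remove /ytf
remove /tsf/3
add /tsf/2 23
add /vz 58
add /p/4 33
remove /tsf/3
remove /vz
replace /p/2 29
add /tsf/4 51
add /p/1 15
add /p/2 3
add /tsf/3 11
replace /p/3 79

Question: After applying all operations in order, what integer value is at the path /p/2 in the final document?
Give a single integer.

After op 1 (add /vz 94): {"p":[3,76,43],"tsf":[42,29,87,82,20],"vz":94}
After op 2 (add /p/2 69): {"p":[3,76,69,43],"tsf":[42,29,87,82,20],"vz":94}
After op 3 (add /p/1 52): {"p":[3,52,76,69,43],"tsf":[42,29,87,82,20],"vz":94}
After op 4 (replace /p/3 74): {"p":[3,52,76,74,43],"tsf":[42,29,87,82,20],"vz":94}
After op 5 (add /ytf 84): {"p":[3,52,76,74,43],"tsf":[42,29,87,82,20],"vz":94,"ytf":84}
After op 6 (replace /tsf/3 49): {"p":[3,52,76,74,43],"tsf":[42,29,87,49,20],"vz":94,"ytf":84}
After op 7 (replace /p/0 16): {"p":[16,52,76,74,43],"tsf":[42,29,87,49,20],"vz":94,"ytf":84}
After op 8 (replace /p/2 75): {"p":[16,52,75,74,43],"tsf":[42,29,87,49,20],"vz":94,"ytf":84}
After op 9 (replace /p/4 8): {"p":[16,52,75,74,8],"tsf":[42,29,87,49,20],"vz":94,"ytf":84}
After op 10 (remove /ytf): {"p":[16,52,75,74,8],"tsf":[42,29,87,49,20],"vz":94}
After op 11 (remove /tsf/3): {"p":[16,52,75,74,8],"tsf":[42,29,87,20],"vz":94}
After op 12 (add /tsf/2 23): {"p":[16,52,75,74,8],"tsf":[42,29,23,87,20],"vz":94}
After op 13 (add /vz 58): {"p":[16,52,75,74,8],"tsf":[42,29,23,87,20],"vz":58}
After op 14 (add /p/4 33): {"p":[16,52,75,74,33,8],"tsf":[42,29,23,87,20],"vz":58}
After op 15 (remove /tsf/3): {"p":[16,52,75,74,33,8],"tsf":[42,29,23,20],"vz":58}
After op 16 (remove /vz): {"p":[16,52,75,74,33,8],"tsf":[42,29,23,20]}
After op 17 (replace /p/2 29): {"p":[16,52,29,74,33,8],"tsf":[42,29,23,20]}
After op 18 (add /tsf/4 51): {"p":[16,52,29,74,33,8],"tsf":[42,29,23,20,51]}
After op 19 (add /p/1 15): {"p":[16,15,52,29,74,33,8],"tsf":[42,29,23,20,51]}
After op 20 (add /p/2 3): {"p":[16,15,3,52,29,74,33,8],"tsf":[42,29,23,20,51]}
After op 21 (add /tsf/3 11): {"p":[16,15,3,52,29,74,33,8],"tsf":[42,29,23,11,20,51]}
After op 22 (replace /p/3 79): {"p":[16,15,3,79,29,74,33,8],"tsf":[42,29,23,11,20,51]}
Value at /p/2: 3

Answer: 3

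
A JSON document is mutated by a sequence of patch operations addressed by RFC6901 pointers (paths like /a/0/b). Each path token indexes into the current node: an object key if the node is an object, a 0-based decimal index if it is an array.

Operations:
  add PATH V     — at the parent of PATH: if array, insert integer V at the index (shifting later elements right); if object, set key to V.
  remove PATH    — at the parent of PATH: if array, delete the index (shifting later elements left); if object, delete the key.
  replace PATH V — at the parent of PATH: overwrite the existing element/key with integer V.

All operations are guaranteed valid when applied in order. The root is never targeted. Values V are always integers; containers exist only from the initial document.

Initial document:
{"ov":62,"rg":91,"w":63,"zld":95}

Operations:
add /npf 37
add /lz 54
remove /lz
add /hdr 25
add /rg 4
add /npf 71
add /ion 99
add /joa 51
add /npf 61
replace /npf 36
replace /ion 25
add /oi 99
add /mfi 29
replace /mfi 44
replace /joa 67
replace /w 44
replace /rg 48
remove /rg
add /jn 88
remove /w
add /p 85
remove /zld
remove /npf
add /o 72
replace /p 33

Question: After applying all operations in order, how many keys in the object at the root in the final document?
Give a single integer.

Answer: 9

Derivation:
After op 1 (add /npf 37): {"npf":37,"ov":62,"rg":91,"w":63,"zld":95}
After op 2 (add /lz 54): {"lz":54,"npf":37,"ov":62,"rg":91,"w":63,"zld":95}
After op 3 (remove /lz): {"npf":37,"ov":62,"rg":91,"w":63,"zld":95}
After op 4 (add /hdr 25): {"hdr":25,"npf":37,"ov":62,"rg":91,"w":63,"zld":95}
After op 5 (add /rg 4): {"hdr":25,"npf":37,"ov":62,"rg":4,"w":63,"zld":95}
After op 6 (add /npf 71): {"hdr":25,"npf":71,"ov":62,"rg":4,"w":63,"zld":95}
After op 7 (add /ion 99): {"hdr":25,"ion":99,"npf":71,"ov":62,"rg":4,"w":63,"zld":95}
After op 8 (add /joa 51): {"hdr":25,"ion":99,"joa":51,"npf":71,"ov":62,"rg":4,"w":63,"zld":95}
After op 9 (add /npf 61): {"hdr":25,"ion":99,"joa":51,"npf":61,"ov":62,"rg":4,"w":63,"zld":95}
After op 10 (replace /npf 36): {"hdr":25,"ion":99,"joa":51,"npf":36,"ov":62,"rg":4,"w":63,"zld":95}
After op 11 (replace /ion 25): {"hdr":25,"ion":25,"joa":51,"npf":36,"ov":62,"rg":4,"w":63,"zld":95}
After op 12 (add /oi 99): {"hdr":25,"ion":25,"joa":51,"npf":36,"oi":99,"ov":62,"rg":4,"w":63,"zld":95}
After op 13 (add /mfi 29): {"hdr":25,"ion":25,"joa":51,"mfi":29,"npf":36,"oi":99,"ov":62,"rg":4,"w":63,"zld":95}
After op 14 (replace /mfi 44): {"hdr":25,"ion":25,"joa":51,"mfi":44,"npf":36,"oi":99,"ov":62,"rg":4,"w":63,"zld":95}
After op 15 (replace /joa 67): {"hdr":25,"ion":25,"joa":67,"mfi":44,"npf":36,"oi":99,"ov":62,"rg":4,"w":63,"zld":95}
After op 16 (replace /w 44): {"hdr":25,"ion":25,"joa":67,"mfi":44,"npf":36,"oi":99,"ov":62,"rg":4,"w":44,"zld":95}
After op 17 (replace /rg 48): {"hdr":25,"ion":25,"joa":67,"mfi":44,"npf":36,"oi":99,"ov":62,"rg":48,"w":44,"zld":95}
After op 18 (remove /rg): {"hdr":25,"ion":25,"joa":67,"mfi":44,"npf":36,"oi":99,"ov":62,"w":44,"zld":95}
After op 19 (add /jn 88): {"hdr":25,"ion":25,"jn":88,"joa":67,"mfi":44,"npf":36,"oi":99,"ov":62,"w":44,"zld":95}
After op 20 (remove /w): {"hdr":25,"ion":25,"jn":88,"joa":67,"mfi":44,"npf":36,"oi":99,"ov":62,"zld":95}
After op 21 (add /p 85): {"hdr":25,"ion":25,"jn":88,"joa":67,"mfi":44,"npf":36,"oi":99,"ov":62,"p":85,"zld":95}
After op 22 (remove /zld): {"hdr":25,"ion":25,"jn":88,"joa":67,"mfi":44,"npf":36,"oi":99,"ov":62,"p":85}
After op 23 (remove /npf): {"hdr":25,"ion":25,"jn":88,"joa":67,"mfi":44,"oi":99,"ov":62,"p":85}
After op 24 (add /o 72): {"hdr":25,"ion":25,"jn":88,"joa":67,"mfi":44,"o":72,"oi":99,"ov":62,"p":85}
After op 25 (replace /p 33): {"hdr":25,"ion":25,"jn":88,"joa":67,"mfi":44,"o":72,"oi":99,"ov":62,"p":33}
Size at the root: 9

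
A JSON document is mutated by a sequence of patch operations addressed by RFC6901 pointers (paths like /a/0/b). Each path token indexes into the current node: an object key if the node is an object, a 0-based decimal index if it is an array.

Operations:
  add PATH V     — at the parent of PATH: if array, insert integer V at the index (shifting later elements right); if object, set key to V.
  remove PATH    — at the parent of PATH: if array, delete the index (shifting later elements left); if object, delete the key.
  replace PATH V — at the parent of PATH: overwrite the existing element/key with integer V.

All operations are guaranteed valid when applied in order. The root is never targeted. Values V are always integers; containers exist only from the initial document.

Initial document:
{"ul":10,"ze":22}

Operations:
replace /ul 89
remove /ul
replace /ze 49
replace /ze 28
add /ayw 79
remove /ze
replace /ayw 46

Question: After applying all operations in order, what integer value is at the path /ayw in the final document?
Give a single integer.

Answer: 46

Derivation:
After op 1 (replace /ul 89): {"ul":89,"ze":22}
After op 2 (remove /ul): {"ze":22}
After op 3 (replace /ze 49): {"ze":49}
After op 4 (replace /ze 28): {"ze":28}
After op 5 (add /ayw 79): {"ayw":79,"ze":28}
After op 6 (remove /ze): {"ayw":79}
After op 7 (replace /ayw 46): {"ayw":46}
Value at /ayw: 46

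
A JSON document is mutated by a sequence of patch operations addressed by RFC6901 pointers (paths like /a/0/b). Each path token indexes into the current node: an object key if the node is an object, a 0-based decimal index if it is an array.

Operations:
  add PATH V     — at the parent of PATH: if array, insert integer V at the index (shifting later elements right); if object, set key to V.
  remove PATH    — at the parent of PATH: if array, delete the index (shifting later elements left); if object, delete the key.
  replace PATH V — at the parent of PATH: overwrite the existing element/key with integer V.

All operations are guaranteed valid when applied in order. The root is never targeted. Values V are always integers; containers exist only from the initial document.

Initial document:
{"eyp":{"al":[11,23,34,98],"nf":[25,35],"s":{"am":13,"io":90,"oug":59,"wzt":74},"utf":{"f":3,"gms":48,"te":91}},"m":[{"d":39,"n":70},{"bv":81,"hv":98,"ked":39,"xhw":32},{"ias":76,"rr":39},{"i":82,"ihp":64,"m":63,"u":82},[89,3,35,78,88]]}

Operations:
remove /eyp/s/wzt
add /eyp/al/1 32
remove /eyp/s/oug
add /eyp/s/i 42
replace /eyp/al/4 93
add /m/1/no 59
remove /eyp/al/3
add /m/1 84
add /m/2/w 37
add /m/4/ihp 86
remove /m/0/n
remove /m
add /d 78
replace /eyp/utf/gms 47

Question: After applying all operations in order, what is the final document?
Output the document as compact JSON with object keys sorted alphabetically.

After op 1 (remove /eyp/s/wzt): {"eyp":{"al":[11,23,34,98],"nf":[25,35],"s":{"am":13,"io":90,"oug":59},"utf":{"f":3,"gms":48,"te":91}},"m":[{"d":39,"n":70},{"bv":81,"hv":98,"ked":39,"xhw":32},{"ias":76,"rr":39},{"i":82,"ihp":64,"m":63,"u":82},[89,3,35,78,88]]}
After op 2 (add /eyp/al/1 32): {"eyp":{"al":[11,32,23,34,98],"nf":[25,35],"s":{"am":13,"io":90,"oug":59},"utf":{"f":3,"gms":48,"te":91}},"m":[{"d":39,"n":70},{"bv":81,"hv":98,"ked":39,"xhw":32},{"ias":76,"rr":39},{"i":82,"ihp":64,"m":63,"u":82},[89,3,35,78,88]]}
After op 3 (remove /eyp/s/oug): {"eyp":{"al":[11,32,23,34,98],"nf":[25,35],"s":{"am":13,"io":90},"utf":{"f":3,"gms":48,"te":91}},"m":[{"d":39,"n":70},{"bv":81,"hv":98,"ked":39,"xhw":32},{"ias":76,"rr":39},{"i":82,"ihp":64,"m":63,"u":82},[89,3,35,78,88]]}
After op 4 (add /eyp/s/i 42): {"eyp":{"al":[11,32,23,34,98],"nf":[25,35],"s":{"am":13,"i":42,"io":90},"utf":{"f":3,"gms":48,"te":91}},"m":[{"d":39,"n":70},{"bv":81,"hv":98,"ked":39,"xhw":32},{"ias":76,"rr":39},{"i":82,"ihp":64,"m":63,"u":82},[89,3,35,78,88]]}
After op 5 (replace /eyp/al/4 93): {"eyp":{"al":[11,32,23,34,93],"nf":[25,35],"s":{"am":13,"i":42,"io":90},"utf":{"f":3,"gms":48,"te":91}},"m":[{"d":39,"n":70},{"bv":81,"hv":98,"ked":39,"xhw":32},{"ias":76,"rr":39},{"i":82,"ihp":64,"m":63,"u":82},[89,3,35,78,88]]}
After op 6 (add /m/1/no 59): {"eyp":{"al":[11,32,23,34,93],"nf":[25,35],"s":{"am":13,"i":42,"io":90},"utf":{"f":3,"gms":48,"te":91}},"m":[{"d":39,"n":70},{"bv":81,"hv":98,"ked":39,"no":59,"xhw":32},{"ias":76,"rr":39},{"i":82,"ihp":64,"m":63,"u":82},[89,3,35,78,88]]}
After op 7 (remove /eyp/al/3): {"eyp":{"al":[11,32,23,93],"nf":[25,35],"s":{"am":13,"i":42,"io":90},"utf":{"f":3,"gms":48,"te":91}},"m":[{"d":39,"n":70},{"bv":81,"hv":98,"ked":39,"no":59,"xhw":32},{"ias":76,"rr":39},{"i":82,"ihp":64,"m":63,"u":82},[89,3,35,78,88]]}
After op 8 (add /m/1 84): {"eyp":{"al":[11,32,23,93],"nf":[25,35],"s":{"am":13,"i":42,"io":90},"utf":{"f":3,"gms":48,"te":91}},"m":[{"d":39,"n":70},84,{"bv":81,"hv":98,"ked":39,"no":59,"xhw":32},{"ias":76,"rr":39},{"i":82,"ihp":64,"m":63,"u":82},[89,3,35,78,88]]}
After op 9 (add /m/2/w 37): {"eyp":{"al":[11,32,23,93],"nf":[25,35],"s":{"am":13,"i":42,"io":90},"utf":{"f":3,"gms":48,"te":91}},"m":[{"d":39,"n":70},84,{"bv":81,"hv":98,"ked":39,"no":59,"w":37,"xhw":32},{"ias":76,"rr":39},{"i":82,"ihp":64,"m":63,"u":82},[89,3,35,78,88]]}
After op 10 (add /m/4/ihp 86): {"eyp":{"al":[11,32,23,93],"nf":[25,35],"s":{"am":13,"i":42,"io":90},"utf":{"f":3,"gms":48,"te":91}},"m":[{"d":39,"n":70},84,{"bv":81,"hv":98,"ked":39,"no":59,"w":37,"xhw":32},{"ias":76,"rr":39},{"i":82,"ihp":86,"m":63,"u":82},[89,3,35,78,88]]}
After op 11 (remove /m/0/n): {"eyp":{"al":[11,32,23,93],"nf":[25,35],"s":{"am":13,"i":42,"io":90},"utf":{"f":3,"gms":48,"te":91}},"m":[{"d":39},84,{"bv":81,"hv":98,"ked":39,"no":59,"w":37,"xhw":32},{"ias":76,"rr":39},{"i":82,"ihp":86,"m":63,"u":82},[89,3,35,78,88]]}
After op 12 (remove /m): {"eyp":{"al":[11,32,23,93],"nf":[25,35],"s":{"am":13,"i":42,"io":90},"utf":{"f":3,"gms":48,"te":91}}}
After op 13 (add /d 78): {"d":78,"eyp":{"al":[11,32,23,93],"nf":[25,35],"s":{"am":13,"i":42,"io":90},"utf":{"f":3,"gms":48,"te":91}}}
After op 14 (replace /eyp/utf/gms 47): {"d":78,"eyp":{"al":[11,32,23,93],"nf":[25,35],"s":{"am":13,"i":42,"io":90},"utf":{"f":3,"gms":47,"te":91}}}

Answer: {"d":78,"eyp":{"al":[11,32,23,93],"nf":[25,35],"s":{"am":13,"i":42,"io":90},"utf":{"f":3,"gms":47,"te":91}}}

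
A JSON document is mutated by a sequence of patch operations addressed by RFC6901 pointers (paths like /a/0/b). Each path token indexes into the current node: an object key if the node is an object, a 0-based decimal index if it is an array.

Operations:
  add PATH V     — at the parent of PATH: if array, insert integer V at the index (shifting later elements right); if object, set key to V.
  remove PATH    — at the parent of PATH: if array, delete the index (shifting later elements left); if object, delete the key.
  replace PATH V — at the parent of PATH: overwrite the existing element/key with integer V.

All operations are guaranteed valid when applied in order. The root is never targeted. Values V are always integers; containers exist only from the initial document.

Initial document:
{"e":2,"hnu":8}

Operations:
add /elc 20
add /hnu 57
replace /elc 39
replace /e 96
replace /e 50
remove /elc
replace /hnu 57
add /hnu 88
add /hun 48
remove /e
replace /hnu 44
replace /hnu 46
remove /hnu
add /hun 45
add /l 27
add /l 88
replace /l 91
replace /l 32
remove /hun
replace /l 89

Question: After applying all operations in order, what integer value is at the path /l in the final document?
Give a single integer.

After op 1 (add /elc 20): {"e":2,"elc":20,"hnu":8}
After op 2 (add /hnu 57): {"e":2,"elc":20,"hnu":57}
After op 3 (replace /elc 39): {"e":2,"elc":39,"hnu":57}
After op 4 (replace /e 96): {"e":96,"elc":39,"hnu":57}
After op 5 (replace /e 50): {"e":50,"elc":39,"hnu":57}
After op 6 (remove /elc): {"e":50,"hnu":57}
After op 7 (replace /hnu 57): {"e":50,"hnu":57}
After op 8 (add /hnu 88): {"e":50,"hnu":88}
After op 9 (add /hun 48): {"e":50,"hnu":88,"hun":48}
After op 10 (remove /e): {"hnu":88,"hun":48}
After op 11 (replace /hnu 44): {"hnu":44,"hun":48}
After op 12 (replace /hnu 46): {"hnu":46,"hun":48}
After op 13 (remove /hnu): {"hun":48}
After op 14 (add /hun 45): {"hun":45}
After op 15 (add /l 27): {"hun":45,"l":27}
After op 16 (add /l 88): {"hun":45,"l":88}
After op 17 (replace /l 91): {"hun":45,"l":91}
After op 18 (replace /l 32): {"hun":45,"l":32}
After op 19 (remove /hun): {"l":32}
After op 20 (replace /l 89): {"l":89}
Value at /l: 89

Answer: 89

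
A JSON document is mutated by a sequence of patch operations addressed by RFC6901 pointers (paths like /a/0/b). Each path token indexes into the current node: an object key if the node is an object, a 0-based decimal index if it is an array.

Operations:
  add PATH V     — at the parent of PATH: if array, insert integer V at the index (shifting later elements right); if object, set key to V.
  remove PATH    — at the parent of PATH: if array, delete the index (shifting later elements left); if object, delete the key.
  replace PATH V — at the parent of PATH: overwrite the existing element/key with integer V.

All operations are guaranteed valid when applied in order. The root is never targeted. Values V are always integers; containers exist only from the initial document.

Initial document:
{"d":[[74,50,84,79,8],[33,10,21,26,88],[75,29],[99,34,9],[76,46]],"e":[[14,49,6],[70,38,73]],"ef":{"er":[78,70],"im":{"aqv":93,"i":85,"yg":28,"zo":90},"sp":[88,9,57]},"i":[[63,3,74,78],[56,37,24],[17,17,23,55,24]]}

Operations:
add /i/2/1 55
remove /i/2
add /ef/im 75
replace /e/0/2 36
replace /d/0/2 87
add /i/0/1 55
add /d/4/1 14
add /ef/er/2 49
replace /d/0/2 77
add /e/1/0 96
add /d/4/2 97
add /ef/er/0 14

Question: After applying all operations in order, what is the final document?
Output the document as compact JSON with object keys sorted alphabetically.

Answer: {"d":[[74,50,77,79,8],[33,10,21,26,88],[75,29],[99,34,9],[76,14,97,46]],"e":[[14,49,36],[96,70,38,73]],"ef":{"er":[14,78,70,49],"im":75,"sp":[88,9,57]},"i":[[63,55,3,74,78],[56,37,24]]}

Derivation:
After op 1 (add /i/2/1 55): {"d":[[74,50,84,79,8],[33,10,21,26,88],[75,29],[99,34,9],[76,46]],"e":[[14,49,6],[70,38,73]],"ef":{"er":[78,70],"im":{"aqv":93,"i":85,"yg":28,"zo":90},"sp":[88,9,57]},"i":[[63,3,74,78],[56,37,24],[17,55,17,23,55,24]]}
After op 2 (remove /i/2): {"d":[[74,50,84,79,8],[33,10,21,26,88],[75,29],[99,34,9],[76,46]],"e":[[14,49,6],[70,38,73]],"ef":{"er":[78,70],"im":{"aqv":93,"i":85,"yg":28,"zo":90},"sp":[88,9,57]},"i":[[63,3,74,78],[56,37,24]]}
After op 3 (add /ef/im 75): {"d":[[74,50,84,79,8],[33,10,21,26,88],[75,29],[99,34,9],[76,46]],"e":[[14,49,6],[70,38,73]],"ef":{"er":[78,70],"im":75,"sp":[88,9,57]},"i":[[63,3,74,78],[56,37,24]]}
After op 4 (replace /e/0/2 36): {"d":[[74,50,84,79,8],[33,10,21,26,88],[75,29],[99,34,9],[76,46]],"e":[[14,49,36],[70,38,73]],"ef":{"er":[78,70],"im":75,"sp":[88,9,57]},"i":[[63,3,74,78],[56,37,24]]}
After op 5 (replace /d/0/2 87): {"d":[[74,50,87,79,8],[33,10,21,26,88],[75,29],[99,34,9],[76,46]],"e":[[14,49,36],[70,38,73]],"ef":{"er":[78,70],"im":75,"sp":[88,9,57]},"i":[[63,3,74,78],[56,37,24]]}
After op 6 (add /i/0/1 55): {"d":[[74,50,87,79,8],[33,10,21,26,88],[75,29],[99,34,9],[76,46]],"e":[[14,49,36],[70,38,73]],"ef":{"er":[78,70],"im":75,"sp":[88,9,57]},"i":[[63,55,3,74,78],[56,37,24]]}
After op 7 (add /d/4/1 14): {"d":[[74,50,87,79,8],[33,10,21,26,88],[75,29],[99,34,9],[76,14,46]],"e":[[14,49,36],[70,38,73]],"ef":{"er":[78,70],"im":75,"sp":[88,9,57]},"i":[[63,55,3,74,78],[56,37,24]]}
After op 8 (add /ef/er/2 49): {"d":[[74,50,87,79,8],[33,10,21,26,88],[75,29],[99,34,9],[76,14,46]],"e":[[14,49,36],[70,38,73]],"ef":{"er":[78,70,49],"im":75,"sp":[88,9,57]},"i":[[63,55,3,74,78],[56,37,24]]}
After op 9 (replace /d/0/2 77): {"d":[[74,50,77,79,8],[33,10,21,26,88],[75,29],[99,34,9],[76,14,46]],"e":[[14,49,36],[70,38,73]],"ef":{"er":[78,70,49],"im":75,"sp":[88,9,57]},"i":[[63,55,3,74,78],[56,37,24]]}
After op 10 (add /e/1/0 96): {"d":[[74,50,77,79,8],[33,10,21,26,88],[75,29],[99,34,9],[76,14,46]],"e":[[14,49,36],[96,70,38,73]],"ef":{"er":[78,70,49],"im":75,"sp":[88,9,57]},"i":[[63,55,3,74,78],[56,37,24]]}
After op 11 (add /d/4/2 97): {"d":[[74,50,77,79,8],[33,10,21,26,88],[75,29],[99,34,9],[76,14,97,46]],"e":[[14,49,36],[96,70,38,73]],"ef":{"er":[78,70,49],"im":75,"sp":[88,9,57]},"i":[[63,55,3,74,78],[56,37,24]]}
After op 12 (add /ef/er/0 14): {"d":[[74,50,77,79,8],[33,10,21,26,88],[75,29],[99,34,9],[76,14,97,46]],"e":[[14,49,36],[96,70,38,73]],"ef":{"er":[14,78,70,49],"im":75,"sp":[88,9,57]},"i":[[63,55,3,74,78],[56,37,24]]}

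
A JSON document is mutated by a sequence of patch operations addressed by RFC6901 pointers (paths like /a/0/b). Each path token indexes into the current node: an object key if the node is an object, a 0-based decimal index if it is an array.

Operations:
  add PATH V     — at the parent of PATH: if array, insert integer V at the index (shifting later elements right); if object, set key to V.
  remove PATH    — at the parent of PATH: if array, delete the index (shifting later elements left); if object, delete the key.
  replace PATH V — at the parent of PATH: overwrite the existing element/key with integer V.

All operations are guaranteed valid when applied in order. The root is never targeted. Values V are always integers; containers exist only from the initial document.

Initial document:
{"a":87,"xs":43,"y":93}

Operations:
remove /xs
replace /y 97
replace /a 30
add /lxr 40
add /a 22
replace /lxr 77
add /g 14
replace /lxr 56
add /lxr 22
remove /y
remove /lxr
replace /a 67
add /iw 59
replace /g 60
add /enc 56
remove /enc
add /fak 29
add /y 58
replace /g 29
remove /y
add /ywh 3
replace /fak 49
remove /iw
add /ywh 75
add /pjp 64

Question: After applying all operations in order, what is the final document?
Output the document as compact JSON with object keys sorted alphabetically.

After op 1 (remove /xs): {"a":87,"y":93}
After op 2 (replace /y 97): {"a":87,"y":97}
After op 3 (replace /a 30): {"a":30,"y":97}
After op 4 (add /lxr 40): {"a":30,"lxr":40,"y":97}
After op 5 (add /a 22): {"a":22,"lxr":40,"y":97}
After op 6 (replace /lxr 77): {"a":22,"lxr":77,"y":97}
After op 7 (add /g 14): {"a":22,"g":14,"lxr":77,"y":97}
After op 8 (replace /lxr 56): {"a":22,"g":14,"lxr":56,"y":97}
After op 9 (add /lxr 22): {"a":22,"g":14,"lxr":22,"y":97}
After op 10 (remove /y): {"a":22,"g":14,"lxr":22}
After op 11 (remove /lxr): {"a":22,"g":14}
After op 12 (replace /a 67): {"a":67,"g":14}
After op 13 (add /iw 59): {"a":67,"g":14,"iw":59}
After op 14 (replace /g 60): {"a":67,"g":60,"iw":59}
After op 15 (add /enc 56): {"a":67,"enc":56,"g":60,"iw":59}
After op 16 (remove /enc): {"a":67,"g":60,"iw":59}
After op 17 (add /fak 29): {"a":67,"fak":29,"g":60,"iw":59}
After op 18 (add /y 58): {"a":67,"fak":29,"g":60,"iw":59,"y":58}
After op 19 (replace /g 29): {"a":67,"fak":29,"g":29,"iw":59,"y":58}
After op 20 (remove /y): {"a":67,"fak":29,"g":29,"iw":59}
After op 21 (add /ywh 3): {"a":67,"fak":29,"g":29,"iw":59,"ywh":3}
After op 22 (replace /fak 49): {"a":67,"fak":49,"g":29,"iw":59,"ywh":3}
After op 23 (remove /iw): {"a":67,"fak":49,"g":29,"ywh":3}
After op 24 (add /ywh 75): {"a":67,"fak":49,"g":29,"ywh":75}
After op 25 (add /pjp 64): {"a":67,"fak":49,"g":29,"pjp":64,"ywh":75}

Answer: {"a":67,"fak":49,"g":29,"pjp":64,"ywh":75}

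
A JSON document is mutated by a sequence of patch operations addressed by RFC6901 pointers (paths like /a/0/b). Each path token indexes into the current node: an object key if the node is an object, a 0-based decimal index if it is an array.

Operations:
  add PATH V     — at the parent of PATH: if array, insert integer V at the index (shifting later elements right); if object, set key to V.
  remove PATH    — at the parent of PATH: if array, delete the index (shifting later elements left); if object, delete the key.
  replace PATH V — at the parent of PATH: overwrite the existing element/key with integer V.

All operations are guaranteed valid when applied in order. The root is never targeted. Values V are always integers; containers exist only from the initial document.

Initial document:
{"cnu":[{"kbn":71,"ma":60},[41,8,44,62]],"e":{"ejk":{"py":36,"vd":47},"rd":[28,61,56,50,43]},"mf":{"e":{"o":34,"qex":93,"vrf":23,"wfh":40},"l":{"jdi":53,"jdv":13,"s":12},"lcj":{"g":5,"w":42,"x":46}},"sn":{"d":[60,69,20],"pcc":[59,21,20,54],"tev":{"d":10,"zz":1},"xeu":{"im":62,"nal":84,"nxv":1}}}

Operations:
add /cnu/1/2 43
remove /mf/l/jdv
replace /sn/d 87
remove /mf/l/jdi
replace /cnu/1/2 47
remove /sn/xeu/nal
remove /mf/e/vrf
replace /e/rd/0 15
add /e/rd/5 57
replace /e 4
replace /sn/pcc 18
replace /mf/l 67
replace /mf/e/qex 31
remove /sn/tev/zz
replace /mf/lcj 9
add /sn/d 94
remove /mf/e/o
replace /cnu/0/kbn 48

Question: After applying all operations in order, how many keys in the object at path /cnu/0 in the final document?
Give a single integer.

After op 1 (add /cnu/1/2 43): {"cnu":[{"kbn":71,"ma":60},[41,8,43,44,62]],"e":{"ejk":{"py":36,"vd":47},"rd":[28,61,56,50,43]},"mf":{"e":{"o":34,"qex":93,"vrf":23,"wfh":40},"l":{"jdi":53,"jdv":13,"s":12},"lcj":{"g":5,"w":42,"x":46}},"sn":{"d":[60,69,20],"pcc":[59,21,20,54],"tev":{"d":10,"zz":1},"xeu":{"im":62,"nal":84,"nxv":1}}}
After op 2 (remove /mf/l/jdv): {"cnu":[{"kbn":71,"ma":60},[41,8,43,44,62]],"e":{"ejk":{"py":36,"vd":47},"rd":[28,61,56,50,43]},"mf":{"e":{"o":34,"qex":93,"vrf":23,"wfh":40},"l":{"jdi":53,"s":12},"lcj":{"g":5,"w":42,"x":46}},"sn":{"d":[60,69,20],"pcc":[59,21,20,54],"tev":{"d":10,"zz":1},"xeu":{"im":62,"nal":84,"nxv":1}}}
After op 3 (replace /sn/d 87): {"cnu":[{"kbn":71,"ma":60},[41,8,43,44,62]],"e":{"ejk":{"py":36,"vd":47},"rd":[28,61,56,50,43]},"mf":{"e":{"o":34,"qex":93,"vrf":23,"wfh":40},"l":{"jdi":53,"s":12},"lcj":{"g":5,"w":42,"x":46}},"sn":{"d":87,"pcc":[59,21,20,54],"tev":{"d":10,"zz":1},"xeu":{"im":62,"nal":84,"nxv":1}}}
After op 4 (remove /mf/l/jdi): {"cnu":[{"kbn":71,"ma":60},[41,8,43,44,62]],"e":{"ejk":{"py":36,"vd":47},"rd":[28,61,56,50,43]},"mf":{"e":{"o":34,"qex":93,"vrf":23,"wfh":40},"l":{"s":12},"lcj":{"g":5,"w":42,"x":46}},"sn":{"d":87,"pcc":[59,21,20,54],"tev":{"d":10,"zz":1},"xeu":{"im":62,"nal":84,"nxv":1}}}
After op 5 (replace /cnu/1/2 47): {"cnu":[{"kbn":71,"ma":60},[41,8,47,44,62]],"e":{"ejk":{"py":36,"vd":47},"rd":[28,61,56,50,43]},"mf":{"e":{"o":34,"qex":93,"vrf":23,"wfh":40},"l":{"s":12},"lcj":{"g":5,"w":42,"x":46}},"sn":{"d":87,"pcc":[59,21,20,54],"tev":{"d":10,"zz":1},"xeu":{"im":62,"nal":84,"nxv":1}}}
After op 6 (remove /sn/xeu/nal): {"cnu":[{"kbn":71,"ma":60},[41,8,47,44,62]],"e":{"ejk":{"py":36,"vd":47},"rd":[28,61,56,50,43]},"mf":{"e":{"o":34,"qex":93,"vrf":23,"wfh":40},"l":{"s":12},"lcj":{"g":5,"w":42,"x":46}},"sn":{"d":87,"pcc":[59,21,20,54],"tev":{"d":10,"zz":1},"xeu":{"im":62,"nxv":1}}}
After op 7 (remove /mf/e/vrf): {"cnu":[{"kbn":71,"ma":60},[41,8,47,44,62]],"e":{"ejk":{"py":36,"vd":47},"rd":[28,61,56,50,43]},"mf":{"e":{"o":34,"qex":93,"wfh":40},"l":{"s":12},"lcj":{"g":5,"w":42,"x":46}},"sn":{"d":87,"pcc":[59,21,20,54],"tev":{"d":10,"zz":1},"xeu":{"im":62,"nxv":1}}}
After op 8 (replace /e/rd/0 15): {"cnu":[{"kbn":71,"ma":60},[41,8,47,44,62]],"e":{"ejk":{"py":36,"vd":47},"rd":[15,61,56,50,43]},"mf":{"e":{"o":34,"qex":93,"wfh":40},"l":{"s":12},"lcj":{"g":5,"w":42,"x":46}},"sn":{"d":87,"pcc":[59,21,20,54],"tev":{"d":10,"zz":1},"xeu":{"im":62,"nxv":1}}}
After op 9 (add /e/rd/5 57): {"cnu":[{"kbn":71,"ma":60},[41,8,47,44,62]],"e":{"ejk":{"py":36,"vd":47},"rd":[15,61,56,50,43,57]},"mf":{"e":{"o":34,"qex":93,"wfh":40},"l":{"s":12},"lcj":{"g":5,"w":42,"x":46}},"sn":{"d":87,"pcc":[59,21,20,54],"tev":{"d":10,"zz":1},"xeu":{"im":62,"nxv":1}}}
After op 10 (replace /e 4): {"cnu":[{"kbn":71,"ma":60},[41,8,47,44,62]],"e":4,"mf":{"e":{"o":34,"qex":93,"wfh":40},"l":{"s":12},"lcj":{"g":5,"w":42,"x":46}},"sn":{"d":87,"pcc":[59,21,20,54],"tev":{"d":10,"zz":1},"xeu":{"im":62,"nxv":1}}}
After op 11 (replace /sn/pcc 18): {"cnu":[{"kbn":71,"ma":60},[41,8,47,44,62]],"e":4,"mf":{"e":{"o":34,"qex":93,"wfh":40},"l":{"s":12},"lcj":{"g":5,"w":42,"x":46}},"sn":{"d":87,"pcc":18,"tev":{"d":10,"zz":1},"xeu":{"im":62,"nxv":1}}}
After op 12 (replace /mf/l 67): {"cnu":[{"kbn":71,"ma":60},[41,8,47,44,62]],"e":4,"mf":{"e":{"o":34,"qex":93,"wfh":40},"l":67,"lcj":{"g":5,"w":42,"x":46}},"sn":{"d":87,"pcc":18,"tev":{"d":10,"zz":1},"xeu":{"im":62,"nxv":1}}}
After op 13 (replace /mf/e/qex 31): {"cnu":[{"kbn":71,"ma":60},[41,8,47,44,62]],"e":4,"mf":{"e":{"o":34,"qex":31,"wfh":40},"l":67,"lcj":{"g":5,"w":42,"x":46}},"sn":{"d":87,"pcc":18,"tev":{"d":10,"zz":1},"xeu":{"im":62,"nxv":1}}}
After op 14 (remove /sn/tev/zz): {"cnu":[{"kbn":71,"ma":60},[41,8,47,44,62]],"e":4,"mf":{"e":{"o":34,"qex":31,"wfh":40},"l":67,"lcj":{"g":5,"w":42,"x":46}},"sn":{"d":87,"pcc":18,"tev":{"d":10},"xeu":{"im":62,"nxv":1}}}
After op 15 (replace /mf/lcj 9): {"cnu":[{"kbn":71,"ma":60},[41,8,47,44,62]],"e":4,"mf":{"e":{"o":34,"qex":31,"wfh":40},"l":67,"lcj":9},"sn":{"d":87,"pcc":18,"tev":{"d":10},"xeu":{"im":62,"nxv":1}}}
After op 16 (add /sn/d 94): {"cnu":[{"kbn":71,"ma":60},[41,8,47,44,62]],"e":4,"mf":{"e":{"o":34,"qex":31,"wfh":40},"l":67,"lcj":9},"sn":{"d":94,"pcc":18,"tev":{"d":10},"xeu":{"im":62,"nxv":1}}}
After op 17 (remove /mf/e/o): {"cnu":[{"kbn":71,"ma":60},[41,8,47,44,62]],"e":4,"mf":{"e":{"qex":31,"wfh":40},"l":67,"lcj":9},"sn":{"d":94,"pcc":18,"tev":{"d":10},"xeu":{"im":62,"nxv":1}}}
After op 18 (replace /cnu/0/kbn 48): {"cnu":[{"kbn":48,"ma":60},[41,8,47,44,62]],"e":4,"mf":{"e":{"qex":31,"wfh":40},"l":67,"lcj":9},"sn":{"d":94,"pcc":18,"tev":{"d":10},"xeu":{"im":62,"nxv":1}}}
Size at path /cnu/0: 2

Answer: 2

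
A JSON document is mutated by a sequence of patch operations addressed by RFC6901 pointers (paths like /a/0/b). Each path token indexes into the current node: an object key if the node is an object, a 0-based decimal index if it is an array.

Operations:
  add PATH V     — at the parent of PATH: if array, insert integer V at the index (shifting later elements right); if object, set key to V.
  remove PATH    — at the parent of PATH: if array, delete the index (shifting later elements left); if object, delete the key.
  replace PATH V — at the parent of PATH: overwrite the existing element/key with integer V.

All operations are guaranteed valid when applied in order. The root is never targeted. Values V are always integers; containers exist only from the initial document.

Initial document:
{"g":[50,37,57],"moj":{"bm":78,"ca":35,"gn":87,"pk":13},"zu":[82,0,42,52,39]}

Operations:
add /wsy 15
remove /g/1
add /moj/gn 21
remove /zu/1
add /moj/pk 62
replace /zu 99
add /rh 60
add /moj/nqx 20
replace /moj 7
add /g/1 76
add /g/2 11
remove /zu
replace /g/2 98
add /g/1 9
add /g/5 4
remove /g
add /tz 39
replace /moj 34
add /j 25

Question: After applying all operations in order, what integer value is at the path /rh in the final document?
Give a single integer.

Answer: 60

Derivation:
After op 1 (add /wsy 15): {"g":[50,37,57],"moj":{"bm":78,"ca":35,"gn":87,"pk":13},"wsy":15,"zu":[82,0,42,52,39]}
After op 2 (remove /g/1): {"g":[50,57],"moj":{"bm":78,"ca":35,"gn":87,"pk":13},"wsy":15,"zu":[82,0,42,52,39]}
After op 3 (add /moj/gn 21): {"g":[50,57],"moj":{"bm":78,"ca":35,"gn":21,"pk":13},"wsy":15,"zu":[82,0,42,52,39]}
After op 4 (remove /zu/1): {"g":[50,57],"moj":{"bm":78,"ca":35,"gn":21,"pk":13},"wsy":15,"zu":[82,42,52,39]}
After op 5 (add /moj/pk 62): {"g":[50,57],"moj":{"bm":78,"ca":35,"gn":21,"pk":62},"wsy":15,"zu":[82,42,52,39]}
After op 6 (replace /zu 99): {"g":[50,57],"moj":{"bm":78,"ca":35,"gn":21,"pk":62},"wsy":15,"zu":99}
After op 7 (add /rh 60): {"g":[50,57],"moj":{"bm":78,"ca":35,"gn":21,"pk":62},"rh":60,"wsy":15,"zu":99}
After op 8 (add /moj/nqx 20): {"g":[50,57],"moj":{"bm":78,"ca":35,"gn":21,"nqx":20,"pk":62},"rh":60,"wsy":15,"zu":99}
After op 9 (replace /moj 7): {"g":[50,57],"moj":7,"rh":60,"wsy":15,"zu":99}
After op 10 (add /g/1 76): {"g":[50,76,57],"moj":7,"rh":60,"wsy":15,"zu":99}
After op 11 (add /g/2 11): {"g":[50,76,11,57],"moj":7,"rh":60,"wsy":15,"zu":99}
After op 12 (remove /zu): {"g":[50,76,11,57],"moj":7,"rh":60,"wsy":15}
After op 13 (replace /g/2 98): {"g":[50,76,98,57],"moj":7,"rh":60,"wsy":15}
After op 14 (add /g/1 9): {"g":[50,9,76,98,57],"moj":7,"rh":60,"wsy":15}
After op 15 (add /g/5 4): {"g":[50,9,76,98,57,4],"moj":7,"rh":60,"wsy":15}
After op 16 (remove /g): {"moj":7,"rh":60,"wsy":15}
After op 17 (add /tz 39): {"moj":7,"rh":60,"tz":39,"wsy":15}
After op 18 (replace /moj 34): {"moj":34,"rh":60,"tz":39,"wsy":15}
After op 19 (add /j 25): {"j":25,"moj":34,"rh":60,"tz":39,"wsy":15}
Value at /rh: 60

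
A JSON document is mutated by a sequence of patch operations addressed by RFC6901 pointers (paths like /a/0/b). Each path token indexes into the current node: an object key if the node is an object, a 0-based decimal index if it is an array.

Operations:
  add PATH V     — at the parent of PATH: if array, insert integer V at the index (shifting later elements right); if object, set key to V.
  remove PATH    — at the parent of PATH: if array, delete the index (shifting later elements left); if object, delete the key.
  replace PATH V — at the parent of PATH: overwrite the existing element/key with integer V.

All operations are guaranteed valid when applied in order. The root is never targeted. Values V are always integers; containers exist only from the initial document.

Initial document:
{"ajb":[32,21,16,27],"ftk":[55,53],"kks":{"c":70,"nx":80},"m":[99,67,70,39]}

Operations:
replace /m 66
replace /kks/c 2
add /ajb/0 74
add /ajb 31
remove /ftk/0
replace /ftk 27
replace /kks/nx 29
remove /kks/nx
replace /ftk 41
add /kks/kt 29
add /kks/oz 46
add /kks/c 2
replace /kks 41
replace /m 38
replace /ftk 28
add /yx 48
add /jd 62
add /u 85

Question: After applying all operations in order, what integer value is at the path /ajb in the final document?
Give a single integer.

After op 1 (replace /m 66): {"ajb":[32,21,16,27],"ftk":[55,53],"kks":{"c":70,"nx":80},"m":66}
After op 2 (replace /kks/c 2): {"ajb":[32,21,16,27],"ftk":[55,53],"kks":{"c":2,"nx":80},"m":66}
After op 3 (add /ajb/0 74): {"ajb":[74,32,21,16,27],"ftk":[55,53],"kks":{"c":2,"nx":80},"m":66}
After op 4 (add /ajb 31): {"ajb":31,"ftk":[55,53],"kks":{"c":2,"nx":80},"m":66}
After op 5 (remove /ftk/0): {"ajb":31,"ftk":[53],"kks":{"c":2,"nx":80},"m":66}
After op 6 (replace /ftk 27): {"ajb":31,"ftk":27,"kks":{"c":2,"nx":80},"m":66}
After op 7 (replace /kks/nx 29): {"ajb":31,"ftk":27,"kks":{"c":2,"nx":29},"m":66}
After op 8 (remove /kks/nx): {"ajb":31,"ftk":27,"kks":{"c":2},"m":66}
After op 9 (replace /ftk 41): {"ajb":31,"ftk":41,"kks":{"c":2},"m":66}
After op 10 (add /kks/kt 29): {"ajb":31,"ftk":41,"kks":{"c":2,"kt":29},"m":66}
After op 11 (add /kks/oz 46): {"ajb":31,"ftk":41,"kks":{"c":2,"kt":29,"oz":46},"m":66}
After op 12 (add /kks/c 2): {"ajb":31,"ftk":41,"kks":{"c":2,"kt":29,"oz":46},"m":66}
After op 13 (replace /kks 41): {"ajb":31,"ftk":41,"kks":41,"m":66}
After op 14 (replace /m 38): {"ajb":31,"ftk":41,"kks":41,"m":38}
After op 15 (replace /ftk 28): {"ajb":31,"ftk":28,"kks":41,"m":38}
After op 16 (add /yx 48): {"ajb":31,"ftk":28,"kks":41,"m":38,"yx":48}
After op 17 (add /jd 62): {"ajb":31,"ftk":28,"jd":62,"kks":41,"m":38,"yx":48}
After op 18 (add /u 85): {"ajb":31,"ftk":28,"jd":62,"kks":41,"m":38,"u":85,"yx":48}
Value at /ajb: 31

Answer: 31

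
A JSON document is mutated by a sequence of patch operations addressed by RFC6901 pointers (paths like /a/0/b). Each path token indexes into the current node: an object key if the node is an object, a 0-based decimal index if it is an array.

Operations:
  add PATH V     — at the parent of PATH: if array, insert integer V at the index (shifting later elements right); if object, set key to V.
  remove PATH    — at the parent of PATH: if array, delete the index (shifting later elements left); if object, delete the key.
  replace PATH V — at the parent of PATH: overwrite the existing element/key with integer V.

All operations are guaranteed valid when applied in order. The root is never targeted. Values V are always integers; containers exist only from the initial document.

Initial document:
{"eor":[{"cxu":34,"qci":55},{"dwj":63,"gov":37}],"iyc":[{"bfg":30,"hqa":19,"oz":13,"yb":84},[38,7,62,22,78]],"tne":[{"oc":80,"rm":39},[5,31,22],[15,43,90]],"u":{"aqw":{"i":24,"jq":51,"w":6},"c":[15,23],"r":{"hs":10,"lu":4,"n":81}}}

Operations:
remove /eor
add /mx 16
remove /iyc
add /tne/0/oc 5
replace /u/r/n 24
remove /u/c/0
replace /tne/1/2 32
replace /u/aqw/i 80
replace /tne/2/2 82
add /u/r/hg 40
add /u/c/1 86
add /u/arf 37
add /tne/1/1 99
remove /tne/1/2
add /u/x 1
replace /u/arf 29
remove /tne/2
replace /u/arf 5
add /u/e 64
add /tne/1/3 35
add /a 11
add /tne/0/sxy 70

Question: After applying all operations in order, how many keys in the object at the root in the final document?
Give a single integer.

After op 1 (remove /eor): {"iyc":[{"bfg":30,"hqa":19,"oz":13,"yb":84},[38,7,62,22,78]],"tne":[{"oc":80,"rm":39},[5,31,22],[15,43,90]],"u":{"aqw":{"i":24,"jq":51,"w":6},"c":[15,23],"r":{"hs":10,"lu":4,"n":81}}}
After op 2 (add /mx 16): {"iyc":[{"bfg":30,"hqa":19,"oz":13,"yb":84},[38,7,62,22,78]],"mx":16,"tne":[{"oc":80,"rm":39},[5,31,22],[15,43,90]],"u":{"aqw":{"i":24,"jq":51,"w":6},"c":[15,23],"r":{"hs":10,"lu":4,"n":81}}}
After op 3 (remove /iyc): {"mx":16,"tne":[{"oc":80,"rm":39},[5,31,22],[15,43,90]],"u":{"aqw":{"i":24,"jq":51,"w":6},"c":[15,23],"r":{"hs":10,"lu":4,"n":81}}}
After op 4 (add /tne/0/oc 5): {"mx":16,"tne":[{"oc":5,"rm":39},[5,31,22],[15,43,90]],"u":{"aqw":{"i":24,"jq":51,"w":6},"c":[15,23],"r":{"hs":10,"lu":4,"n":81}}}
After op 5 (replace /u/r/n 24): {"mx":16,"tne":[{"oc":5,"rm":39},[5,31,22],[15,43,90]],"u":{"aqw":{"i":24,"jq":51,"w":6},"c":[15,23],"r":{"hs":10,"lu":4,"n":24}}}
After op 6 (remove /u/c/0): {"mx":16,"tne":[{"oc":5,"rm":39},[5,31,22],[15,43,90]],"u":{"aqw":{"i":24,"jq":51,"w":6},"c":[23],"r":{"hs":10,"lu":4,"n":24}}}
After op 7 (replace /tne/1/2 32): {"mx":16,"tne":[{"oc":5,"rm":39},[5,31,32],[15,43,90]],"u":{"aqw":{"i":24,"jq":51,"w":6},"c":[23],"r":{"hs":10,"lu":4,"n":24}}}
After op 8 (replace /u/aqw/i 80): {"mx":16,"tne":[{"oc":5,"rm":39},[5,31,32],[15,43,90]],"u":{"aqw":{"i":80,"jq":51,"w":6},"c":[23],"r":{"hs":10,"lu":4,"n":24}}}
After op 9 (replace /tne/2/2 82): {"mx":16,"tne":[{"oc":5,"rm":39},[5,31,32],[15,43,82]],"u":{"aqw":{"i":80,"jq":51,"w":6},"c":[23],"r":{"hs":10,"lu":4,"n":24}}}
After op 10 (add /u/r/hg 40): {"mx":16,"tne":[{"oc":5,"rm":39},[5,31,32],[15,43,82]],"u":{"aqw":{"i":80,"jq":51,"w":6},"c":[23],"r":{"hg":40,"hs":10,"lu":4,"n":24}}}
After op 11 (add /u/c/1 86): {"mx":16,"tne":[{"oc":5,"rm":39},[5,31,32],[15,43,82]],"u":{"aqw":{"i":80,"jq":51,"w":6},"c":[23,86],"r":{"hg":40,"hs":10,"lu":4,"n":24}}}
After op 12 (add /u/arf 37): {"mx":16,"tne":[{"oc":5,"rm":39},[5,31,32],[15,43,82]],"u":{"aqw":{"i":80,"jq":51,"w":6},"arf":37,"c":[23,86],"r":{"hg":40,"hs":10,"lu":4,"n":24}}}
After op 13 (add /tne/1/1 99): {"mx":16,"tne":[{"oc":5,"rm":39},[5,99,31,32],[15,43,82]],"u":{"aqw":{"i":80,"jq":51,"w":6},"arf":37,"c":[23,86],"r":{"hg":40,"hs":10,"lu":4,"n":24}}}
After op 14 (remove /tne/1/2): {"mx":16,"tne":[{"oc":5,"rm":39},[5,99,32],[15,43,82]],"u":{"aqw":{"i":80,"jq":51,"w":6},"arf":37,"c":[23,86],"r":{"hg":40,"hs":10,"lu":4,"n":24}}}
After op 15 (add /u/x 1): {"mx":16,"tne":[{"oc":5,"rm":39},[5,99,32],[15,43,82]],"u":{"aqw":{"i":80,"jq":51,"w":6},"arf":37,"c":[23,86],"r":{"hg":40,"hs":10,"lu":4,"n":24},"x":1}}
After op 16 (replace /u/arf 29): {"mx":16,"tne":[{"oc":5,"rm":39},[5,99,32],[15,43,82]],"u":{"aqw":{"i":80,"jq":51,"w":6},"arf":29,"c":[23,86],"r":{"hg":40,"hs":10,"lu":4,"n":24},"x":1}}
After op 17 (remove /tne/2): {"mx":16,"tne":[{"oc":5,"rm":39},[5,99,32]],"u":{"aqw":{"i":80,"jq":51,"w":6},"arf":29,"c":[23,86],"r":{"hg":40,"hs":10,"lu":4,"n":24},"x":1}}
After op 18 (replace /u/arf 5): {"mx":16,"tne":[{"oc":5,"rm":39},[5,99,32]],"u":{"aqw":{"i":80,"jq":51,"w":6},"arf":5,"c":[23,86],"r":{"hg":40,"hs":10,"lu":4,"n":24},"x":1}}
After op 19 (add /u/e 64): {"mx":16,"tne":[{"oc":5,"rm":39},[5,99,32]],"u":{"aqw":{"i":80,"jq":51,"w":6},"arf":5,"c":[23,86],"e":64,"r":{"hg":40,"hs":10,"lu":4,"n":24},"x":1}}
After op 20 (add /tne/1/3 35): {"mx":16,"tne":[{"oc":5,"rm":39},[5,99,32,35]],"u":{"aqw":{"i":80,"jq":51,"w":6},"arf":5,"c":[23,86],"e":64,"r":{"hg":40,"hs":10,"lu":4,"n":24},"x":1}}
After op 21 (add /a 11): {"a":11,"mx":16,"tne":[{"oc":5,"rm":39},[5,99,32,35]],"u":{"aqw":{"i":80,"jq":51,"w":6},"arf":5,"c":[23,86],"e":64,"r":{"hg":40,"hs":10,"lu":4,"n":24},"x":1}}
After op 22 (add /tne/0/sxy 70): {"a":11,"mx":16,"tne":[{"oc":5,"rm":39,"sxy":70},[5,99,32,35]],"u":{"aqw":{"i":80,"jq":51,"w":6},"arf":5,"c":[23,86],"e":64,"r":{"hg":40,"hs":10,"lu":4,"n":24},"x":1}}
Size at the root: 4

Answer: 4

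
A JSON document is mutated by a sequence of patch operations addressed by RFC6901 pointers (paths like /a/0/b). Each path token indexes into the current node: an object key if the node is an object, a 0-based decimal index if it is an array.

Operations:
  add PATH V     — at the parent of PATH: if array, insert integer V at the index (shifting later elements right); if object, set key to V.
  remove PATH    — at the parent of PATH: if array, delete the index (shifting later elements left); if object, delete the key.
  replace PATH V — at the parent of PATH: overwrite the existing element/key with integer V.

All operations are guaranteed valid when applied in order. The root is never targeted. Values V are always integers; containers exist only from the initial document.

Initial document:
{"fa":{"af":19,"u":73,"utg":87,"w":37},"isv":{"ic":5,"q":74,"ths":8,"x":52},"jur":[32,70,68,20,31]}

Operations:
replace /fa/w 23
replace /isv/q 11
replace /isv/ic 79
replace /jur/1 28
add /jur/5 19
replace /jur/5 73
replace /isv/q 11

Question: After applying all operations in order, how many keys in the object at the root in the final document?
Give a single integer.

Answer: 3

Derivation:
After op 1 (replace /fa/w 23): {"fa":{"af":19,"u":73,"utg":87,"w":23},"isv":{"ic":5,"q":74,"ths":8,"x":52},"jur":[32,70,68,20,31]}
After op 2 (replace /isv/q 11): {"fa":{"af":19,"u":73,"utg":87,"w":23},"isv":{"ic":5,"q":11,"ths":8,"x":52},"jur":[32,70,68,20,31]}
After op 3 (replace /isv/ic 79): {"fa":{"af":19,"u":73,"utg":87,"w":23},"isv":{"ic":79,"q":11,"ths":8,"x":52},"jur":[32,70,68,20,31]}
After op 4 (replace /jur/1 28): {"fa":{"af":19,"u":73,"utg":87,"w":23},"isv":{"ic":79,"q":11,"ths":8,"x":52},"jur":[32,28,68,20,31]}
After op 5 (add /jur/5 19): {"fa":{"af":19,"u":73,"utg":87,"w":23},"isv":{"ic":79,"q":11,"ths":8,"x":52},"jur":[32,28,68,20,31,19]}
After op 6 (replace /jur/5 73): {"fa":{"af":19,"u":73,"utg":87,"w":23},"isv":{"ic":79,"q":11,"ths":8,"x":52},"jur":[32,28,68,20,31,73]}
After op 7 (replace /isv/q 11): {"fa":{"af":19,"u":73,"utg":87,"w":23},"isv":{"ic":79,"q":11,"ths":8,"x":52},"jur":[32,28,68,20,31,73]}
Size at the root: 3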